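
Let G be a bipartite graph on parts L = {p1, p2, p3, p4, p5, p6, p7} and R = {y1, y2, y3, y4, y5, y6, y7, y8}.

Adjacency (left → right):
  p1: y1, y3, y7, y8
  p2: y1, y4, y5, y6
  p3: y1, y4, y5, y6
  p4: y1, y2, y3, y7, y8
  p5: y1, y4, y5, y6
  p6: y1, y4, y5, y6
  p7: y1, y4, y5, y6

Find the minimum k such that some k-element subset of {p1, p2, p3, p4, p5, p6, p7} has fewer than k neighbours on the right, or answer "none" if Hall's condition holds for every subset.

Take S = {p2, p3, p5, p6, p7}. Its neighbourhood is {y1, y4, y5, y6}, so |N(S)| = 4 < |S| = 5.
Every subset of size less than 5 has at least as many neighbours as members, so 5 is the minimum.

5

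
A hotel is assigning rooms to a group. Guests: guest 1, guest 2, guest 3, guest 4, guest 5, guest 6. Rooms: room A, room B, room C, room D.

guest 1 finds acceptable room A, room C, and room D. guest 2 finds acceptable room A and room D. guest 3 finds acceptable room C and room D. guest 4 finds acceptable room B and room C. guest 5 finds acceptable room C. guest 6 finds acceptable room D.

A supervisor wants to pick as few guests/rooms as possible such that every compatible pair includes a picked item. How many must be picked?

4

A maximum matching has 4 edges (e.g. guest 1–room C, guest 2–room A, guest 3–room D, guest 4–room B).
By König's theorem the minimum vertex cover has the same size. One such cover is {guest 4, room A, room C, room D}.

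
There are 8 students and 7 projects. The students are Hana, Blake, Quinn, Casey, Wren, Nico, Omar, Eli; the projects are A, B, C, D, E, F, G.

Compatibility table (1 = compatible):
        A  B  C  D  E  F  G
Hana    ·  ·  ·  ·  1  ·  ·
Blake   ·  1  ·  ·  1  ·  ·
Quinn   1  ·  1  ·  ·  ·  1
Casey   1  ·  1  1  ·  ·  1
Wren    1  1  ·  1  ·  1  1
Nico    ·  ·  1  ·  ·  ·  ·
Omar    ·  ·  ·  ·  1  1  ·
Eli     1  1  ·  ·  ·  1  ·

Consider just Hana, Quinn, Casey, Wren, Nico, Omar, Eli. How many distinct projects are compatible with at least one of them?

The union of neighbours of {Hana, Quinn, Casey, Wren, Nico, Omar, Eli} is {A, B, C, D, E, F, G}, which has 7 elements.
Since |N(S)| = 7 ≥ |S| = 7, Hall's condition holds for this subset.

7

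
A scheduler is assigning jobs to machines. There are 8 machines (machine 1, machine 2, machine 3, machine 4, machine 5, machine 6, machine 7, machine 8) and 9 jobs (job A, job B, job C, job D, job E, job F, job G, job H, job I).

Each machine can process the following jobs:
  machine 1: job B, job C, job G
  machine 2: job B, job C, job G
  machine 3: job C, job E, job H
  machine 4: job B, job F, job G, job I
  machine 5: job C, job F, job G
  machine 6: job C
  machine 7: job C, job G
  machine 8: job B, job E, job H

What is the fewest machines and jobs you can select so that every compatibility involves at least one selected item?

7

A maximum matching has 7 edges (e.g. machine 1–job G, machine 2–job B, machine 3–job E, machine 4–job I, machine 5–job F, machine 6–job C, machine 8–job H).
By König's theorem the minimum vertex cover has the same size. One such cover is {machine 3, machine 4, machine 5, machine 8, job B, job C, job G}.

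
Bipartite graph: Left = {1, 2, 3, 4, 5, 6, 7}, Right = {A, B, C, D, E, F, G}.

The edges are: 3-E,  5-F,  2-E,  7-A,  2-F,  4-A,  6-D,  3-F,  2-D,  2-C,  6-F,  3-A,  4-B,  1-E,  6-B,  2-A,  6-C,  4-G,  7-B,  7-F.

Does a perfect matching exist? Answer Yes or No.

Yes

One maximum matching: 1-E, 2-D, 3-A, 4-G, 5-F, 6-C, 7-B.
Every left vertex is matched, so this is a perfect matching.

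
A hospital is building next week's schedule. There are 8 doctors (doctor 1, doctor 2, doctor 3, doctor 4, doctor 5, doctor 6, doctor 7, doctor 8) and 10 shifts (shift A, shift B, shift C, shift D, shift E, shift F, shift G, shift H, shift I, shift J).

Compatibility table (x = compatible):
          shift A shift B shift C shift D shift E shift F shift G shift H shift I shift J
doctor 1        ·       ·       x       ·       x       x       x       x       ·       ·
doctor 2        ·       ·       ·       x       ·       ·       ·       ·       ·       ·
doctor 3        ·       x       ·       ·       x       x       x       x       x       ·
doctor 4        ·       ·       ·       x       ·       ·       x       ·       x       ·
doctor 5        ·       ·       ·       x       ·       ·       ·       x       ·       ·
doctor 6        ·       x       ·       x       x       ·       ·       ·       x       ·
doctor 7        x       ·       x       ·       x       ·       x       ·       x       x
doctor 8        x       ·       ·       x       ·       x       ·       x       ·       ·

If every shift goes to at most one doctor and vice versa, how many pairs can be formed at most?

8

A valid assignment of size 8: doctor 1→shift G, doctor 2→shift D, doctor 3→shift B, doctor 4→shift I, doctor 5→shift H, doctor 6→shift E, doctor 7→shift J, doctor 8→shift F.
This saturates every doctor, so 8 is the maximum.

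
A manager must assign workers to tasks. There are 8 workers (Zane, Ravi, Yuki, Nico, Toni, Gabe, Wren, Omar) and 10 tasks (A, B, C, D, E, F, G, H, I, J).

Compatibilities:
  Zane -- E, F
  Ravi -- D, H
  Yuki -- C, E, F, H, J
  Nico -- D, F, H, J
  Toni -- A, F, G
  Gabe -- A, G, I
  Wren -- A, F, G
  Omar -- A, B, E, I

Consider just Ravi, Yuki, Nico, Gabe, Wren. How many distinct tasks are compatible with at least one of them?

The union of neighbours of {Ravi, Yuki, Nico, Gabe, Wren} is {A, C, D, E, F, G, H, I, J}, which has 9 elements.
Since |N(S)| = 9 ≥ |S| = 5, Hall's condition holds for this subset.

9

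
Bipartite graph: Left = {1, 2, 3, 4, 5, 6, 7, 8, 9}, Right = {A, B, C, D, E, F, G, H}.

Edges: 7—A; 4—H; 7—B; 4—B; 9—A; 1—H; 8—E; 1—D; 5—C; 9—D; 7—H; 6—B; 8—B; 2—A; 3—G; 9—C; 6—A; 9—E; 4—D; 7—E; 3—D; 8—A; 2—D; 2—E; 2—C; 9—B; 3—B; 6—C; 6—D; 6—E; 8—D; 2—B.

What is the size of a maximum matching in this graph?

A valid assignment of size 7: 1-H, 2-E, 3-G, 4-D, 5-C, 6-A, 7-B.
The set {1, 2, 4, 5, 6, 7, 8, 9} has only 6 neighbours ({A, B, C, D, E, H}), so by Hall's theorem at most 7 of the 9 left vertices can be matched.

7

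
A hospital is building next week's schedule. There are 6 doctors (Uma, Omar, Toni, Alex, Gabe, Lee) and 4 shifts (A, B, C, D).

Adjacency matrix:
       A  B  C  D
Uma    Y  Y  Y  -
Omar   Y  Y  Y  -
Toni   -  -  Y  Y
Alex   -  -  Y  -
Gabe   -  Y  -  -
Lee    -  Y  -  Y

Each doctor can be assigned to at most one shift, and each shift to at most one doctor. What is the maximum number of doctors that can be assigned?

4

A valid assignment of size 4: Uma–B, Omar–A, Toni–D, Alex–C.
The set {Uma, Omar, Toni, Alex, Gabe, Lee} has only 4 neighbours ({A, B, C, D}), so by Hall's theorem at most 4 of the 6 doctors can be matched.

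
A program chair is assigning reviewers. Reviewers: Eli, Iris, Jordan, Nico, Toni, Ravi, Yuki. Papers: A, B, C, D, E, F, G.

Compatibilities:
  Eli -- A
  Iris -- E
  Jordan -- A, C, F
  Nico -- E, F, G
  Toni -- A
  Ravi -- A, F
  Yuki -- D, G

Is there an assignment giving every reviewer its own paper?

The set {Eli, Toni} has only 1 neighbour ({A}), so by Hall's theorem at most 6 of the 7 reviewers can be matched.
Hence no matching covers every reviewer.

No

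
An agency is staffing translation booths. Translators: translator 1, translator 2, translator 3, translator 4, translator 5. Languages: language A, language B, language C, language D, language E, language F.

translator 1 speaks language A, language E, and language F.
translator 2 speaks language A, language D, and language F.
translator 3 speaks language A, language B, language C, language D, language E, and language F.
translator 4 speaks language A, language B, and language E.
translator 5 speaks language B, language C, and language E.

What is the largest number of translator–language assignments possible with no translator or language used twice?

5

One maximum matching: translator 1–language E, translator 2–language F, translator 3–language D, translator 4–language A, translator 5–language B.
This saturates every translator, so 5 is the maximum.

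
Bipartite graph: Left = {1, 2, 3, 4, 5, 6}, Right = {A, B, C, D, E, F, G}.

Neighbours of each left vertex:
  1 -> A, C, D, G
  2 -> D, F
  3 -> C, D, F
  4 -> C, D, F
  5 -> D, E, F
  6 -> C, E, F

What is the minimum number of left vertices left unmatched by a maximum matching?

1

For example, pair 1–G, 2–D, 3–C, 4–F, 5–E.
The set {2, 3, 4, 5, 6} has only 4 neighbours ({C, D, E, F}), so by Hall's theorem at most 5 of the 6 left vertices can be matched.
That matches 5 of the 6, leaving 1 unmatched; no matching can do better.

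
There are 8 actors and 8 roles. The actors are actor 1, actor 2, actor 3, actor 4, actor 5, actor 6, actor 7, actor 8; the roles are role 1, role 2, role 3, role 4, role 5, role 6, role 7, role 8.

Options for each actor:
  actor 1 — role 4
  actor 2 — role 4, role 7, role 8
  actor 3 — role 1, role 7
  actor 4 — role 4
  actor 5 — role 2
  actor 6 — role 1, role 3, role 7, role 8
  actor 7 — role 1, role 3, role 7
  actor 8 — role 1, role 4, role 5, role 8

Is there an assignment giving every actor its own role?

No

The set {actor 1, actor 4} has only 1 neighbour ({role 4}), so by Hall's theorem at most 7 of the 8 actors can be matched.
Hence no matching covers every actor.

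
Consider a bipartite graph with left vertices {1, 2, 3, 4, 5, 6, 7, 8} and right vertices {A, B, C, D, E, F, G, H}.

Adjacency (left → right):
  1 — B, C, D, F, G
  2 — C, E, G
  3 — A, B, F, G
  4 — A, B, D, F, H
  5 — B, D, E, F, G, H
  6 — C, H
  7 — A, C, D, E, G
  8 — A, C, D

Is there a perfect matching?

For example, pair 1–D, 2–E, 3–F, 4–B, 5–G, 6–H, 7–A, 8–C.
Every left vertex is matched, so this is a perfect matching.

Yes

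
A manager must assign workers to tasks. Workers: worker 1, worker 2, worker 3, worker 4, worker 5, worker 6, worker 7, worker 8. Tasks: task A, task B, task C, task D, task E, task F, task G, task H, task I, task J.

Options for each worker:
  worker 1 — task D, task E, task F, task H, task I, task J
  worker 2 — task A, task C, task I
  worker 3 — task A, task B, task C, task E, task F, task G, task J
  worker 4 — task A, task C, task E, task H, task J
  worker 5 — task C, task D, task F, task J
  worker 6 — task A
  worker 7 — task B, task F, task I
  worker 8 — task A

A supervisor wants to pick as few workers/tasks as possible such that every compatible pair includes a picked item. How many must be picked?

{worker 1, worker 2, worker 3, worker 4, worker 5, worker 7, task A} is a vertex cover of size 7: every edge has an endpoint in this set.
No smaller cover exists because worker 1–task D, worker 2–task C, worker 3–task F, worker 4–task H, worker 5–task J, worker 6–task A, worker 7–task I is a matching of size 7, and a cover must include an endpoint of each of these disjoint edges (König's theorem).

7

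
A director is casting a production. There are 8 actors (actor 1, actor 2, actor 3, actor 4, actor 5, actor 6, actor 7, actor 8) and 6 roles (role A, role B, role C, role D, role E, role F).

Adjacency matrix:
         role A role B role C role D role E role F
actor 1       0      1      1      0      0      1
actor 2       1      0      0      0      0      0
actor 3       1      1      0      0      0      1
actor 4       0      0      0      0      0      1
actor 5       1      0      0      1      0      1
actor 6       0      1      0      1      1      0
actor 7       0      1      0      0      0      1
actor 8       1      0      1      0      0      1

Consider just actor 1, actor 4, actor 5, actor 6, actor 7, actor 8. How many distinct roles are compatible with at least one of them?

6

The union of neighbours of {actor 1, actor 4, actor 5, actor 6, actor 7, actor 8} is {role A, role B, role C, role D, role E, role F}, which has 6 elements.
Since |N(S)| = 6 ≥ |S| = 6, Hall's condition holds for this subset.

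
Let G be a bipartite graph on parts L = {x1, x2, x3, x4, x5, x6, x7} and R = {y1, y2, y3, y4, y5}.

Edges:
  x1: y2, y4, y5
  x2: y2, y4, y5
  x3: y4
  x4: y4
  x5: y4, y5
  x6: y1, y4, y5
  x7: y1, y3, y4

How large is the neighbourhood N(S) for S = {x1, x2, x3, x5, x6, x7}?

The union of neighbours of {x1, x2, x3, x5, x6, x7} is {y1, y2, y3, y4, y5}, which has 5 elements.
Since |N(S)| = 5 < |S| = 6, Hall's condition fails for this subset.

5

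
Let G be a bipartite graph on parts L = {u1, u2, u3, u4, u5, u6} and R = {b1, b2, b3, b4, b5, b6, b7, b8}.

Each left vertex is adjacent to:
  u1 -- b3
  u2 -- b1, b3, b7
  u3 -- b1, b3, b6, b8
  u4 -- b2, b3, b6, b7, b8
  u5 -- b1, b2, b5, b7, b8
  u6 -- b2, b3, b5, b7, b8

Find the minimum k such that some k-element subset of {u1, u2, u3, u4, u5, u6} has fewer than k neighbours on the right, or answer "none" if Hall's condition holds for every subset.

none

A matching saturating every left vertex exists, for instance u1→b3, u2→b1, u3→b6, u4→b8, u5→b5, u6→b7.
By Hall's marriage theorem, this means |N(S)| ≥ |S| for every subset S, so no violating subset exists.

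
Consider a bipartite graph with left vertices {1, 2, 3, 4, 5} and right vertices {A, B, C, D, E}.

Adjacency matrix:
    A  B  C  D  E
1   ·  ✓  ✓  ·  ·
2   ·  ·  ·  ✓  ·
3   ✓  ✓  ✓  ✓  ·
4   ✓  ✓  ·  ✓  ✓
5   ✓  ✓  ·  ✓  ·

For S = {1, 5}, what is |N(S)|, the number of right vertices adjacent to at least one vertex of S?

4

The union of neighbours of {1, 5} is {A, B, C, D}, which has 4 elements.
Since |N(S)| = 4 ≥ |S| = 2, Hall's condition holds for this subset.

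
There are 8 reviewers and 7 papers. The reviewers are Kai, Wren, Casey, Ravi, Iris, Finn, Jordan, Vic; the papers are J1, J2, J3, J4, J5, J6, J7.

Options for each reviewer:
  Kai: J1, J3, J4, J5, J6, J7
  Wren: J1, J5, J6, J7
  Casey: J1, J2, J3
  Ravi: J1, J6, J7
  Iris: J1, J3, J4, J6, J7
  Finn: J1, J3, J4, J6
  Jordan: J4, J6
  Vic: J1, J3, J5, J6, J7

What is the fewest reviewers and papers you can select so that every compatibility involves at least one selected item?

The 7 edges Kai–J7, Wren–J5, Casey–J2, Ravi–J1, Iris–J4, Finn–J3, Jordan–J6 form a matching, so any vertex cover needs at least 7 vertices (one per matched edge).
Conversely {Casey, J1, J3, J4, J5, J6, J7} meets every edge and has exactly 7 vertices, so 7 is optimal.

7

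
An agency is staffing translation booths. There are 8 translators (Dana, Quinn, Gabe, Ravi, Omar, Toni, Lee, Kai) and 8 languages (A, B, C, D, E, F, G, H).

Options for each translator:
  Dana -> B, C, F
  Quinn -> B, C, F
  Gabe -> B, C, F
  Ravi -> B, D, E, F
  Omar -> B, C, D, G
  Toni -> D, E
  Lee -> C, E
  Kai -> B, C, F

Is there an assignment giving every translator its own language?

The set {Dana, Quinn, Gabe, Ravi, Toni, Lee, Kai} has only 5 neighbours ({B, C, D, E, F}), so by Hall's theorem at most 6 of the 8 translators can be matched.
Hence no matching covers every translator.

No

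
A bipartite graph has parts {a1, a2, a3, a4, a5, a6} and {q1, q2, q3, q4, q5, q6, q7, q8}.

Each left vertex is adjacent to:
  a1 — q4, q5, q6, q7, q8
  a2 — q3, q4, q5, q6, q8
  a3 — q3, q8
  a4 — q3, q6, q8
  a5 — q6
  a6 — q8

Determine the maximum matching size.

A valid assignment of size 5: a1–q7, a2–q4, a3–q3, a4–q8, a5–q6.
The set {a3, a4, a5, a6} has only 3 neighbours ({q3, q6, q8}), so by Hall's theorem at most 5 of the 6 left vertices can be matched.

5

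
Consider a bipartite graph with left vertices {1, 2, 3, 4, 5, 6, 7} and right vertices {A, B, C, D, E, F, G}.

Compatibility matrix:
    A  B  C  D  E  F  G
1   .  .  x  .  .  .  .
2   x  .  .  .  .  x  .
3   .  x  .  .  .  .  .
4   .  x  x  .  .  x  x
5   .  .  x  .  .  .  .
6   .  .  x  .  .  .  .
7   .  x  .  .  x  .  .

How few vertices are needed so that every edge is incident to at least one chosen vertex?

The 5 edges 1–C, 2–A, 3–B, 4–F, 7–E form a matching, so any vertex cover needs at least 5 vertices (one per matched edge).
Conversely {2, 3, 4, 7, C} meets every edge and has exactly 5 vertices, so 5 is optimal.

5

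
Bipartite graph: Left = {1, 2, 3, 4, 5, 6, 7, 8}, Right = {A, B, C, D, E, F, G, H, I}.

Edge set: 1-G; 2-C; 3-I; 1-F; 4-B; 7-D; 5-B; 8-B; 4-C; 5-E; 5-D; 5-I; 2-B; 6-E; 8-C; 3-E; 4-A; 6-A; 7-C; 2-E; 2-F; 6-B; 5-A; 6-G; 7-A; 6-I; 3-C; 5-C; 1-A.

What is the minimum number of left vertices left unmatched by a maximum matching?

For example, pair 1–F, 2–E, 3–C, 4–A, 5–I, 6–G, 7–D, 8–B.
This saturates every left vertex, so 8 is the maximum.
That matches 8 of the 8, leaving 0 unmatched; no matching can do better.

0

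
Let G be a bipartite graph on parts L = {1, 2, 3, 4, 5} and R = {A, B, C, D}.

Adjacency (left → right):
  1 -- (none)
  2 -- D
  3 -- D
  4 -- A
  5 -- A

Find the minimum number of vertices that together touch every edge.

{A, D} is a vertex cover of size 2: every edge has an endpoint in this set.
No smaller cover exists because 2–D, 4–A is a matching of size 2, and a cover must include an endpoint of each of these disjoint edges (König's theorem).

2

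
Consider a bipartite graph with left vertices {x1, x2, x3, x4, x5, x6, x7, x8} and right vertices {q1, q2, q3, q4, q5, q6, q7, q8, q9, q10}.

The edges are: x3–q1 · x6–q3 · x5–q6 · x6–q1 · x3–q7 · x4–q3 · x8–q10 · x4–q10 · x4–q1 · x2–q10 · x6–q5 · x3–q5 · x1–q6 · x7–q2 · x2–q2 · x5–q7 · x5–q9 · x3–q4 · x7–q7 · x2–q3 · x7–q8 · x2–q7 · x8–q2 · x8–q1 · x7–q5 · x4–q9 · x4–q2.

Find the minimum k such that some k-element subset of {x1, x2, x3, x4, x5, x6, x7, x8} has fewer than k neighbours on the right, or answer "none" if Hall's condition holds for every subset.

A matching saturating every left vertex exists, for instance x1→q6, x2→q7, x3→q4, x4→q1, x5→q9, x6→q5, x7→q8, x8→q2.
By Hall's marriage theorem, this means |N(S)| ≥ |S| for every subset S, so no violating subset exists.

none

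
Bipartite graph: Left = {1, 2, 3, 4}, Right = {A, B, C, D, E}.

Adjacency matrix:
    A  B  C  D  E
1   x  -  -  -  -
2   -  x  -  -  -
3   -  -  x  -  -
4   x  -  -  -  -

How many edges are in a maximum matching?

One maximum matching: 1-A, 2-B, 3-C.
The set {1, 4} has only 1 neighbour ({A}), so by Hall's theorem at most 3 of the 4 left vertices can be matched.

3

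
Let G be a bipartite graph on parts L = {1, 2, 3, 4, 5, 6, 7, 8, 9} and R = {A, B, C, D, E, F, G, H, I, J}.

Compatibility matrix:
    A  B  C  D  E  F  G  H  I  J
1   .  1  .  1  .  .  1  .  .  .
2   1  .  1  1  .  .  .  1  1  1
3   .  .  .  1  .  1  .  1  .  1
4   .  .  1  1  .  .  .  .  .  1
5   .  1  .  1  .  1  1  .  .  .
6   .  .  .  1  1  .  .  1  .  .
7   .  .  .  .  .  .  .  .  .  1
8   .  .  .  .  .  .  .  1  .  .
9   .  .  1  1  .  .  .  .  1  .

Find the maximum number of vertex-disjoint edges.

A valid assignment of size 9: 1→G, 2→A, 3→F, 4→D, 5→B, 6→E, 7→J, 8→H, 9→C.
This saturates every left vertex, so 9 is the maximum.

9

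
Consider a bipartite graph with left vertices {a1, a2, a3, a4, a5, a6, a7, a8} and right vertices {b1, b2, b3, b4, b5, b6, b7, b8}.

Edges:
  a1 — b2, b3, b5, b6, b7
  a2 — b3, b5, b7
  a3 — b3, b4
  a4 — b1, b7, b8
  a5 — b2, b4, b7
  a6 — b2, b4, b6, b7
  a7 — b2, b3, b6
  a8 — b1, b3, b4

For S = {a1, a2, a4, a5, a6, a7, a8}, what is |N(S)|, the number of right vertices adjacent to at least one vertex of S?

The union of neighbours of {a1, a2, a4, a5, a6, a7, a8} is {b1, b2, b3, b4, b5, b6, b7, b8}, which has 8 elements.
Since |N(S)| = 8 ≥ |S| = 7, Hall's condition holds for this subset.

8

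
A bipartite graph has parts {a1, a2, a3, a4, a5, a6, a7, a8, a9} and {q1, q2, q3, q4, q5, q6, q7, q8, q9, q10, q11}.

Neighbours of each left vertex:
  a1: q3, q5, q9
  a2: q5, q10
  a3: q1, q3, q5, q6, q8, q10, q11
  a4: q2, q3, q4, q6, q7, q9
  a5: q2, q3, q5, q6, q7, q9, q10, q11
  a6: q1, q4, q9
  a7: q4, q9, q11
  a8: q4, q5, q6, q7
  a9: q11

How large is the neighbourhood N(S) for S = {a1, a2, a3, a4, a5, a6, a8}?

The union of neighbours of {a1, a2, a3, a4, a5, a6, a8} is {q1, q2, q3, q4, q5, q6, q7, q8, q9, q10, q11}, which has 11 elements.
Since |N(S)| = 11 ≥ |S| = 7, Hall's condition holds for this subset.

11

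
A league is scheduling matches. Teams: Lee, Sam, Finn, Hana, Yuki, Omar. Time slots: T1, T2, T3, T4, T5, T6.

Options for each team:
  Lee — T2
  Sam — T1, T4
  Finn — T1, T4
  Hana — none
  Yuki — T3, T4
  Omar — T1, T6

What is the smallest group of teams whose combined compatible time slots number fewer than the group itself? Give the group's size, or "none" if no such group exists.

Take S = {Hana}. Its neighbourhood is {}, so |N(S)| = 0 < |S| = 1.

1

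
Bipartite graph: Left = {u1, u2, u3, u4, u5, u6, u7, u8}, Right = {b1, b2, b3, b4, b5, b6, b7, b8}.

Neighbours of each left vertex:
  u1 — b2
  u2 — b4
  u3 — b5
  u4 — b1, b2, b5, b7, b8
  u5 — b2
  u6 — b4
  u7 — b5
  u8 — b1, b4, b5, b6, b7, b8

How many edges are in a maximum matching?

A valid assignment of size 5: u1-b2, u2-b4, u3-b5, u4-b1, u8-b7.
The set {u1, u2, u3, u5, u6, u7} has only 3 neighbours ({b2, b4, b5}), so by Hall's theorem at most 5 of the 8 left vertices can be matched.

5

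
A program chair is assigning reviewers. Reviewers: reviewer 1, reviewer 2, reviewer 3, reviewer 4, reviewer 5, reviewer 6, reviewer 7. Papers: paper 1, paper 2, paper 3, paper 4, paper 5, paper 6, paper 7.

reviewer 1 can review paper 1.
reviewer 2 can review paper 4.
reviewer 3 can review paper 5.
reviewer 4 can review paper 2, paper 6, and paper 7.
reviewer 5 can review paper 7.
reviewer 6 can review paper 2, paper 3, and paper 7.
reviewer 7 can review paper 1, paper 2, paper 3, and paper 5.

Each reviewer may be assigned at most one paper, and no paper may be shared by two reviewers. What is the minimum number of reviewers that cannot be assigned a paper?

0

For example, pair reviewer 1–paper 1, reviewer 2–paper 4, reviewer 3–paper 5, reviewer 4–paper 6, reviewer 5–paper 7, reviewer 6–paper 3, reviewer 7–paper 2.
This saturates every reviewer, so 7 is the maximum.
That matches 7 of the 7, leaving 0 unmatched; no matching can do better.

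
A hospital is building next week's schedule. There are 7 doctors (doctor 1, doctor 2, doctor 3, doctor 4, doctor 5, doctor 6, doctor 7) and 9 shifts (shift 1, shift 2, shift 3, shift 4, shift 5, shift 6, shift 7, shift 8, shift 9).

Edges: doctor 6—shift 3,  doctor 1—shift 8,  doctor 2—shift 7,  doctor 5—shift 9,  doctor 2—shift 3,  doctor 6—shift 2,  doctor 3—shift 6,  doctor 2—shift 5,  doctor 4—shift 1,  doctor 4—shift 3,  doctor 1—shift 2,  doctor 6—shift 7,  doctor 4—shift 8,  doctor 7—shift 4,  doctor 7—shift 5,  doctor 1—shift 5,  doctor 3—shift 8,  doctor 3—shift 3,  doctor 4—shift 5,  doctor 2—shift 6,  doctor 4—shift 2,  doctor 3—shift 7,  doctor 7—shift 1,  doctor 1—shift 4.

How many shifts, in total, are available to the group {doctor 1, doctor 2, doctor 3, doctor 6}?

The union of neighbours of {doctor 1, doctor 2, doctor 3, doctor 6} is {shift 2, shift 3, shift 4, shift 5, shift 6, shift 7, shift 8}, which has 7 elements.
Since |N(S)| = 7 ≥ |S| = 4, Hall's condition holds for this subset.

7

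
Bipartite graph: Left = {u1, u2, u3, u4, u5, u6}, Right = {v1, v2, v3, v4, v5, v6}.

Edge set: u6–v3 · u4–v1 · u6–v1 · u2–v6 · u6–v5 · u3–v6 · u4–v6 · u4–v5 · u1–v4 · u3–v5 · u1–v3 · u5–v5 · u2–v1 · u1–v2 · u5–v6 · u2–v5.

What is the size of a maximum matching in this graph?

5

For example, pair u1→v2, u2→v1, u3→v5, u4→v6, u6→v3.
The set {u2, u3, u4, u5} has only 3 neighbours ({v1, v5, v6}), so by Hall's theorem at most 5 of the 6 left vertices can be matched.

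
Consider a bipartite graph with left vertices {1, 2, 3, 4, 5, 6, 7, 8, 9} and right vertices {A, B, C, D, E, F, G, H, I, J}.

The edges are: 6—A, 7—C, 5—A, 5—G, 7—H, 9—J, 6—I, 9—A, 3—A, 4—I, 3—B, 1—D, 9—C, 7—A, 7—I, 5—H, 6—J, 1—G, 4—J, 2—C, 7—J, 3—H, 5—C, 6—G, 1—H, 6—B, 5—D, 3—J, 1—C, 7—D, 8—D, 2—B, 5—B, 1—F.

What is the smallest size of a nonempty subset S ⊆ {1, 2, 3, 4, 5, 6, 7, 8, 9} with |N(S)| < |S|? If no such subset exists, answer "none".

none

A matching saturating every left vertex exists, for instance 1→F, 2→C, 3→H, 4→I, 5→G, 6→B, 7→A, 8→D, 9→J.
By Hall's marriage theorem, this means |N(S)| ≥ |S| for every subset S, so no violating subset exists.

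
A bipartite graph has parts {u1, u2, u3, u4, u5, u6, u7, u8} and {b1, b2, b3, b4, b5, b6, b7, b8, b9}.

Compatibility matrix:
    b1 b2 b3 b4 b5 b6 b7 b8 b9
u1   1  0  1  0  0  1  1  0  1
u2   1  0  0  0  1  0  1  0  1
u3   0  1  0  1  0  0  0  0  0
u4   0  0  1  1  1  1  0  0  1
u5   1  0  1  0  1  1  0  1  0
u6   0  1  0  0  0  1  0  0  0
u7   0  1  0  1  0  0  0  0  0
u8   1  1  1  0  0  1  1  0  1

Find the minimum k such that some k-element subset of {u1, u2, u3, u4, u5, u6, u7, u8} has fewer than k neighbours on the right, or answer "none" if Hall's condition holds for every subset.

A matching saturating every left vertex exists, for instance u1→b1, u2→b5, u3→b2, u4→b3, u5→b8, u6→b6, u7→b4, u8→b7.
By Hall's marriage theorem, this means |N(S)| ≥ |S| for every subset S, so no violating subset exists.

none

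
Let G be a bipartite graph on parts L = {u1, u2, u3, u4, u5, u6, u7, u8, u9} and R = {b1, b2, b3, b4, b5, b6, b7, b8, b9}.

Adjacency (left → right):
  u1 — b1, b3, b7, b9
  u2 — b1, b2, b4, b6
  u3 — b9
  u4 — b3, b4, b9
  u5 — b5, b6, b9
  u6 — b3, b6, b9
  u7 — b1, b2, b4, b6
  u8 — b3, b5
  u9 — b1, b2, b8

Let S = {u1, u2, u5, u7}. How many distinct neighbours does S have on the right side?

8

The union of neighbours of {u1, u2, u5, u7} is {b1, b2, b3, b4, b5, b6, b7, b9}, which has 8 elements.
Since |N(S)| = 8 ≥ |S| = 4, Hall's condition holds for this subset.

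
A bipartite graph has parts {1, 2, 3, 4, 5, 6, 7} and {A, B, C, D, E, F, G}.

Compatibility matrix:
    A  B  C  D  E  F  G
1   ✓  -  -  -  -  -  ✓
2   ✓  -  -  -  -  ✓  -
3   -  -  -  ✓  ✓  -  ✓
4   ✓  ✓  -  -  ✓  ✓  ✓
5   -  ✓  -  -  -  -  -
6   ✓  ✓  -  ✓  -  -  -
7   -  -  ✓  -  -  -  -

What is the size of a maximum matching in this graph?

One maximum matching: 1→A, 2→F, 3→E, 4→G, 5→B, 6→D, 7→C.
This saturates every left vertex, so 7 is the maximum.

7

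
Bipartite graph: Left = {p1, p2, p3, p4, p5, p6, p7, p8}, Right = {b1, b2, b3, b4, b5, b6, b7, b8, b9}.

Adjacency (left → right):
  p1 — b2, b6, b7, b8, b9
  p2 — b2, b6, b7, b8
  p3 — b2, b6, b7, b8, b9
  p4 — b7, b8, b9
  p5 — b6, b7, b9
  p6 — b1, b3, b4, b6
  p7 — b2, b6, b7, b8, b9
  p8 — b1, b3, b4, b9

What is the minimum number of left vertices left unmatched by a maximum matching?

1

One maximum matching: p1→b2, p2→b8, p3→b9, p4→b7, p5→b6, p6→b4, p8→b3.
The set {p1, p2, p3, p4, p5, p7} has only 5 neighbours ({b2, b6, b7, b8, b9}), so by Hall's theorem at most 7 of the 8 left vertices can be matched.
That matches 7 of the 8, leaving 1 unmatched; no matching can do better.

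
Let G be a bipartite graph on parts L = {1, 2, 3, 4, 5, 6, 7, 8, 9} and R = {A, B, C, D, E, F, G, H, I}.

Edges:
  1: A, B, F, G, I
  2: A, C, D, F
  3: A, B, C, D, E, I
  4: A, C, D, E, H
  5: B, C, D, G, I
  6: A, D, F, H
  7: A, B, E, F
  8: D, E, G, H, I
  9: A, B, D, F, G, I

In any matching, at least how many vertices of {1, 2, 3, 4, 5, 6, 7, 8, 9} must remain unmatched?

0

One maximum matching: 1-B, 2-C, 3-A, 4-H, 5-I, 6-D, 7-F, 8-E, 9-G.
This saturates every left vertex, so 9 is the maximum.
That matches 9 of the 9, leaving 0 unmatched; no matching can do better.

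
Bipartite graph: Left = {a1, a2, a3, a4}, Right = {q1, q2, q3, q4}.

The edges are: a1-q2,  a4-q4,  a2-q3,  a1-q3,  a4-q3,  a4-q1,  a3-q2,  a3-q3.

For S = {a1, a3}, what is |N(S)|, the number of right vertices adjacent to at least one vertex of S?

2

The union of neighbours of {a1, a3} is {q2, q3}, which has 2 elements.
Since |N(S)| = 2 ≥ |S| = 2, Hall's condition holds for this subset.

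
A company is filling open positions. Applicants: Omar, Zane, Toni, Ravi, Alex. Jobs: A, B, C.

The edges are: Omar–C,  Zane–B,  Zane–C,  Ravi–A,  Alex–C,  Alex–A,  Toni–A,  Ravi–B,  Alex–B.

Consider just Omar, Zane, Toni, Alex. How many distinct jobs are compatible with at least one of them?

The union of neighbours of {Omar, Zane, Toni, Alex} is {A, B, C}, which has 3 elements.
Since |N(S)| = 3 < |S| = 4, Hall's condition fails for this subset.

3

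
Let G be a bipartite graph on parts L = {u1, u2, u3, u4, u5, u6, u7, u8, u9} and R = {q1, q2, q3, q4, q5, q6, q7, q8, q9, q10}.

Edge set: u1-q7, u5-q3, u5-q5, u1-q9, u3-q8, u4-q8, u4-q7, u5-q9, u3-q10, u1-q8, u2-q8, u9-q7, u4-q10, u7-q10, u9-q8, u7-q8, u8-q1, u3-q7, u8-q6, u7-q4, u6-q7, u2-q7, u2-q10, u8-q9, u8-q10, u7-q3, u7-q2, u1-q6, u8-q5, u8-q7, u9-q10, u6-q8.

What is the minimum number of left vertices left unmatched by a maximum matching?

2

A valid assignment of size 7: u1-q6, u2-q10, u3-q7, u4-q8, u5-q5, u7-q4, u8-q9.
The set {u2, u3, u4, u6, u9} has only 3 neighbours ({q10, q7, q8}), so by Hall's theorem at most 7 of the 9 left vertices can be matched.
That matches 7 of the 9, leaving 2 unmatched; no matching can do better.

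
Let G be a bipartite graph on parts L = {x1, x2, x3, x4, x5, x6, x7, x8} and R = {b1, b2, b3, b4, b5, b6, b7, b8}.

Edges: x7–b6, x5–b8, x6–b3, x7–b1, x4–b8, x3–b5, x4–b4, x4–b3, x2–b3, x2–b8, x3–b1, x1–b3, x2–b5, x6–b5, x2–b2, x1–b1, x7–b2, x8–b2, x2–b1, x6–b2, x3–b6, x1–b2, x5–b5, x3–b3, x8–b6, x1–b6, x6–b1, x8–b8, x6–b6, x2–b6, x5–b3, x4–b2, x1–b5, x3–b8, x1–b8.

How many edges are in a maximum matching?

7

For example, pair x1–b2, x2–b1, x3–b8, x4–b4, x5–b3, x6–b5, x7–b6.
The set {x1, x2, x3, x5, x6, x7, x8} has only 6 neighbours ({b1, b2, b3, b5, b6, b8}), so by Hall's theorem at most 7 of the 8 left vertices can be matched.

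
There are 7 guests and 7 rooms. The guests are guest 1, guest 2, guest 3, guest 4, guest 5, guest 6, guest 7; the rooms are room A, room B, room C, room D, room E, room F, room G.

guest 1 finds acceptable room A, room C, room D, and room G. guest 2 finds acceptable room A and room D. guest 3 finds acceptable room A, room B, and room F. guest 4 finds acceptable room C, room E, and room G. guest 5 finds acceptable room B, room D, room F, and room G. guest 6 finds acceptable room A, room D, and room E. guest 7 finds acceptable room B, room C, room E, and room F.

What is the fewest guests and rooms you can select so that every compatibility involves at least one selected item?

7

A maximum matching has 7 edges (e.g. guest 1–room C, guest 2–room A, guest 3–room B, guest 4–room E, guest 5–room G, guest 6–room D, guest 7–room F).
By König's theorem the minimum vertex cover has the same size. One such cover is {guest 1, guest 2, guest 3, guest 4, guest 5, guest 6, guest 7}.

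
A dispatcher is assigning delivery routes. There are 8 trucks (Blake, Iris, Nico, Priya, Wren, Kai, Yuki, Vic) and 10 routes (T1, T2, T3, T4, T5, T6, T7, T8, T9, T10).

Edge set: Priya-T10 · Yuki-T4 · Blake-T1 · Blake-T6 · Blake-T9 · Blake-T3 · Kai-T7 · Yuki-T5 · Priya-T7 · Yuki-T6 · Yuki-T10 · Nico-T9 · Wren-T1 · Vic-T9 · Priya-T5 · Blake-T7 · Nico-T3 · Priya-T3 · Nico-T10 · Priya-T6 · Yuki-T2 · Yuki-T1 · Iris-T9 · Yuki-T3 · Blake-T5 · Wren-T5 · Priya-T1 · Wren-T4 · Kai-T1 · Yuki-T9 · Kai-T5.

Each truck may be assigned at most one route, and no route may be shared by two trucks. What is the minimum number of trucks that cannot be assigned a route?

For example, pair Blake-T6, Iris-T9, Nico-T3, Priya-T7, Wren-T1, Kai-T5, Yuki-T10.
The set {Iris, Vic} has only 1 neighbour ({T9}), so by Hall's theorem at most 7 of the 8 trucks can be matched.
That matches 7 of the 8, leaving 1 unmatched; no matching can do better.

1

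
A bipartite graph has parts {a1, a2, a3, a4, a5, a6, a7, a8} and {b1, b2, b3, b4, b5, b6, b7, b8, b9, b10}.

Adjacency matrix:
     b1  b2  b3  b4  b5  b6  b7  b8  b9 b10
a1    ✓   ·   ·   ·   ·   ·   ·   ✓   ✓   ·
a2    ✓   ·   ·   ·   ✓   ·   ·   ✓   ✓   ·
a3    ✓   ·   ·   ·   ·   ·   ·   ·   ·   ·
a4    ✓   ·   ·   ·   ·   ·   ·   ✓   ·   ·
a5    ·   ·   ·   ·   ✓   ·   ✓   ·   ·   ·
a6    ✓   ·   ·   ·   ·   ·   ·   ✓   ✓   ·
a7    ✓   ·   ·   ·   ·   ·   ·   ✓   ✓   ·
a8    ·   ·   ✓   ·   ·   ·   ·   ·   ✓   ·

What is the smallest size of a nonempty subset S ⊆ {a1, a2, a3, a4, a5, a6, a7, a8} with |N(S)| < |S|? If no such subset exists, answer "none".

Take S = {a1, a3, a4, a6}. Its neighbourhood is {b1, b8, b9}, so |N(S)| = 3 < |S| = 4.
Every subset of size less than 4 has at least as many neighbours as members, so 4 is the minimum.

4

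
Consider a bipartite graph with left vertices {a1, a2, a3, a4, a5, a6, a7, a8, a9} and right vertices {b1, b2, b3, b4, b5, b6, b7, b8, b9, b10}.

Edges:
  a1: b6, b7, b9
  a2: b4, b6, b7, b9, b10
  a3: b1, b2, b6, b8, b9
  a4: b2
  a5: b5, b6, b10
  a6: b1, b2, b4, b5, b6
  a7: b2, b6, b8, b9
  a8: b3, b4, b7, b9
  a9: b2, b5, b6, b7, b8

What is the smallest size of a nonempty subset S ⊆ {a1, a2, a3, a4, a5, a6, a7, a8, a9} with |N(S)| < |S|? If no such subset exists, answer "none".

none

A matching saturating every left vertex exists, for instance a1→b6, a2→b4, a3→b1, a4→b2, a5→b10, a6→b5, a7→b8, a8→b3, a9→b7.
By Hall's marriage theorem, this means |N(S)| ≥ |S| for every subset S, so no violating subset exists.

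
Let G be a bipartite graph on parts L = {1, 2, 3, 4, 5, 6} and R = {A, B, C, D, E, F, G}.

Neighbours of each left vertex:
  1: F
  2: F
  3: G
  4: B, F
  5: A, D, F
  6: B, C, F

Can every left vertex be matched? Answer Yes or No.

The set {1, 2} has only 1 neighbour ({F}), so by Hall's theorem at most 5 of the 6 left vertices can be matched.
Hence no matching covers every left vertex.

No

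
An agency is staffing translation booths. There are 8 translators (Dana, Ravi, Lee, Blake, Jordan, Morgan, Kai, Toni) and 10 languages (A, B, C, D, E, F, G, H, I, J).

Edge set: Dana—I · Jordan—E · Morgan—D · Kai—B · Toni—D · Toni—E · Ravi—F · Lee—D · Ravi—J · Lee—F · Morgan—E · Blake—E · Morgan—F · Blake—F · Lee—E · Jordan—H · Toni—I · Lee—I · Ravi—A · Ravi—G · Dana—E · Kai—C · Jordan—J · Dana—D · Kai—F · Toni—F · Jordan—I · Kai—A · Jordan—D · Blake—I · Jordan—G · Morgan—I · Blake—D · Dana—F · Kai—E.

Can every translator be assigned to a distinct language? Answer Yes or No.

The set {Dana, Lee, Blake, Morgan, Toni} has only 4 neighbours ({D, E, F, I}), so by Hall's theorem at most 7 of the 8 translators can be matched.
Hence no matching covers every translator.

No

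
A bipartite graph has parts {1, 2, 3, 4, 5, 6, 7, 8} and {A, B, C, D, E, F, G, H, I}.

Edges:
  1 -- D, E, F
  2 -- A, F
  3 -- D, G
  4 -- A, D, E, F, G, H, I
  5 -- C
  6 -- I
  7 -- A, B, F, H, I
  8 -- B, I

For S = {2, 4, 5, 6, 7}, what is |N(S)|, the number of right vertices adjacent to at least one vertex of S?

9

The union of neighbours of {2, 4, 5, 6, 7} is {A, B, C, D, E, F, G, H, I}, which has 9 elements.
Since |N(S)| = 9 ≥ |S| = 5, Hall's condition holds for this subset.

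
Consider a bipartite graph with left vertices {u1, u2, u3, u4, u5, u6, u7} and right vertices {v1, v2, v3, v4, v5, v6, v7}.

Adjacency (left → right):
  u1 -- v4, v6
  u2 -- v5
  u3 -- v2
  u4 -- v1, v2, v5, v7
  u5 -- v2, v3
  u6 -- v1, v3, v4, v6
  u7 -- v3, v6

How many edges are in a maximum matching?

7

A valid assignment of size 7: u1–v4, u2–v5, u3–v2, u4–v7, u5–v3, u6–v1, u7–v6.
This saturates every left vertex, so 7 is the maximum.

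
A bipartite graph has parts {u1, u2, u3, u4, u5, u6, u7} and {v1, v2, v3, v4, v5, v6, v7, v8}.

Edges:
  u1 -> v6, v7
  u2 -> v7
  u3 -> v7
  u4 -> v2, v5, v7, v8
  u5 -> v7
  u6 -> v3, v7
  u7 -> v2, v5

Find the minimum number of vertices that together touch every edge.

5

{u1, u4, u6, u7, v7} is a vertex cover of size 5: every edge has an endpoint in this set.
No smaller cover exists because u1–v6, u2–v7, u4–v8, u6–v3, u7–v2 is a matching of size 5, and a cover must include an endpoint of each of these disjoint edges (König's theorem).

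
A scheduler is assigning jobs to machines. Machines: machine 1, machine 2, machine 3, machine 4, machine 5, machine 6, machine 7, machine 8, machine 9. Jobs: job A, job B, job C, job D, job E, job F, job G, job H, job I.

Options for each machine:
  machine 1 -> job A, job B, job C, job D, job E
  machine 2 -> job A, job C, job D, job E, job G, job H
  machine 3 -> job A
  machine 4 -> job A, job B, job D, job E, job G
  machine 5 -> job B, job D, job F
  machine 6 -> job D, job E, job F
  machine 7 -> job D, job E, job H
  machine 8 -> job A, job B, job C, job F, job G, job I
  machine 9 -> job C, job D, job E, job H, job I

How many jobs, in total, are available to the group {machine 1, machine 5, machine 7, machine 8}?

The union of neighbours of {machine 1, machine 5, machine 7, machine 8} is {job A, job B, job C, job D, job E, job F, job G, job H, job I}, which has 9 elements.
Since |N(S)| = 9 ≥ |S| = 4, Hall's condition holds for this subset.

9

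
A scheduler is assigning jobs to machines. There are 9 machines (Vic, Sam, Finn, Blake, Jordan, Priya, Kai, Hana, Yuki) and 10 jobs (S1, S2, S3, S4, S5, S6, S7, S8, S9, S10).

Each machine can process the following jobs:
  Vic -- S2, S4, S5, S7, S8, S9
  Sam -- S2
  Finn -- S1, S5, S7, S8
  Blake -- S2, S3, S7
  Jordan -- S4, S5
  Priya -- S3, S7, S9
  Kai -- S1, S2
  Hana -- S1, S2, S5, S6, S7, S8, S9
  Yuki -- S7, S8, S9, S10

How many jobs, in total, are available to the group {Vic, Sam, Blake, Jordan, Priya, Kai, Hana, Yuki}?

10

The union of neighbours of {Vic, Sam, Blake, Jordan, Priya, Kai, Hana, Yuki} is {S1, S2, S3, S4, S5, S6, S7, S8, S9, S10}, which has 10 elements.
Since |N(S)| = 10 ≥ |S| = 8, Hall's condition holds for this subset.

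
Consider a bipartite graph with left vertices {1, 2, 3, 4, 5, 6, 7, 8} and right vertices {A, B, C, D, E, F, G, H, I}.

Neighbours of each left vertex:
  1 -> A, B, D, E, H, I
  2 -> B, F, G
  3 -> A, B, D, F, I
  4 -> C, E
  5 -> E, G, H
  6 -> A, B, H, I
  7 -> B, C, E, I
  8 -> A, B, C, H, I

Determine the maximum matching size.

One maximum matching: 1-H, 2-F, 3-B, 4-C, 5-G, 6-I, 7-E, 8-A.
This saturates every left vertex, so 8 is the maximum.

8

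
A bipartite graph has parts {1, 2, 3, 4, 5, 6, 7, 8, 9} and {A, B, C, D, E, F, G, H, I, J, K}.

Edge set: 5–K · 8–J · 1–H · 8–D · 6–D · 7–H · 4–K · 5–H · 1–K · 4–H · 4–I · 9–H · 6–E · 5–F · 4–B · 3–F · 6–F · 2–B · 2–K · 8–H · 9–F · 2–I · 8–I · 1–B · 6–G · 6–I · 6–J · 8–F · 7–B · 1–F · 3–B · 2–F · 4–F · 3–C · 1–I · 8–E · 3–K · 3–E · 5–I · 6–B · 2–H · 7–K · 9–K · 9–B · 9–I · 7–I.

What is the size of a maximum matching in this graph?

A valid assignment of size 8: 1→K, 2→F, 3→E, 4→H, 5→I, 6→G, 7→B, 8→J.
The set {1, 2, 4, 5, 7, 9} has only 5 neighbours ({B, F, H, I, K}), so by Hall's theorem at most 8 of the 9 left vertices can be matched.

8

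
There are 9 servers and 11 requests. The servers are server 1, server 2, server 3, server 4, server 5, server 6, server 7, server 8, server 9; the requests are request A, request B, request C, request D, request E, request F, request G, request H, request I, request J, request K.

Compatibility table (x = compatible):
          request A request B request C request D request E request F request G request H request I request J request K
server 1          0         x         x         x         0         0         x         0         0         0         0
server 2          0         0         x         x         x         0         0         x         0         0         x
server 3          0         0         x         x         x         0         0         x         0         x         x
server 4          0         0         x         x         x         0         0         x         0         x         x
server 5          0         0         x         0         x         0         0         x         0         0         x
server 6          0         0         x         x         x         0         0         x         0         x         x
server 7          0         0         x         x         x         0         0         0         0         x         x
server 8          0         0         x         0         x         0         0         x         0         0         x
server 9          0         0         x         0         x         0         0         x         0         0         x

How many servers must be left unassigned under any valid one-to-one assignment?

2

One maximum matching: server 1-request G, server 2-request K, server 3-request D, server 4-request J, server 5-request C, server 6-request H, server 7-request E.
The set {server 2, server 3, server 4, server 5, server 6, server 7, server 8, server 9} has only 6 neighbours ({request C, request D, request E, request H, request J, request K}), so by Hall's theorem at most 7 of the 9 servers can be matched.
That matches 7 of the 9, leaving 2 unmatched; no matching can do better.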